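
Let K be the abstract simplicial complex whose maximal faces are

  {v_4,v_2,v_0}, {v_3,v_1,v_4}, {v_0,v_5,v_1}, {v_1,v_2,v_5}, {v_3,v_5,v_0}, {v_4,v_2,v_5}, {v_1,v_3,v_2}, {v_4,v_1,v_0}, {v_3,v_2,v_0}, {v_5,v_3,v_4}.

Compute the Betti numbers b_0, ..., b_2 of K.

We work with the vertex ordering v_0 < v_1 < v_2 < v_3 < v_4 < v_5. The simplices of K, each written with vertices in increasing order, are:

  0-simplices (6): [v_0], [v_1], [v_2], [v_3], [v_4], [v_5]
  1-simplices (15): (15 of them)
  2-simplices (10): [v_0,v_1,v_4], [v_0,v_1,v_5], [v_0,v_2,v_3], [v_0,v_2,v_4], [v_0,v_3,v_5], [v_1,v_2,v_3], [v_1,v_2,v_5], [v_1,v_3,v_4], [v_2,v_4,v_5], [v_3,v_4,v_5]

giving chain groups C_0 ≅ Z^6, C_1 ≅ Z^15, C_2 ≅ Z^10.

The boundary map ∂_1: C_1 → C_0 maps an edge to its endpoints' difference, ∂[p,q] = q − p. For instance
  ∂[v_1,v_3] = [v_3] − [v_1].
This gives a 6×15 integer matrix of rank 5; reducing to Smith normal form yields diagonal entries (1,1,1,1,1).

∂_2: C_2 → C_1 maps a triangle to the signed sum of its edges. For instance
  ∂[v_1,v_2,v_3] = [v_2,v_3] − [v_1,v_3] + [v_1,v_2],
  ∂[v_1,v_2,v_5] = [v_2,v_5] − [v_1,v_5] + [v_1,v_2].
This gives a 15×10 integer matrix of rank 10; reducing to Smith normal form yields diagonal entries (1,1,1,1,1,1,1,1,1,2).

Reading off H_k = ker ∂_k / im ∂_{k+1}:

  H_0: rank C_0 − rank ∂_1 = 6 − 5 = 1, and the invariant factors of ∂_1 are all 1, so H_0 = Z.
  H_1: rank ker ∂_1 − rank ∂_2 = (15 − 5) − 10 = 0, and ∂_2 has invariant factor 2 > 1, so H_1 = Z/2.
  H_2: rank ker ∂_2 − rank ∂_3 = (10 − 10) − 0 = 0, and there is no ∂_3, so H_2 = 0.

As a check, the Euler characteristic is 6 − 15 + 10 = 1, which agrees with 1 − 0 + 0 = 1.
(K is a triangulation of the real projective plane RP^2.)

Hence the Betti numbers are b_0 = 1, b_1 = 0, b_2 = 0.

b_0 = 1, b_1 = 0, b_2 = 0.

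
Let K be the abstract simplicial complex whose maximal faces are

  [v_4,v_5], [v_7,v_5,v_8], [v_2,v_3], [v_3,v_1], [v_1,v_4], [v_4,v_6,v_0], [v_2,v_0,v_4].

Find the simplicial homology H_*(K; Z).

Fix the vertex order v_0 < v_1 < v_2 < v_3 < v_4 < v_5 < v_6 < v_7 < v_8 and write every simplex with vertices in increasing order. Then dim K = 2 and the simplices of K are:

  0-simplices (9): [v_0], [v_1], [v_2], [v_3], [v_4], [v_5], [v_6], [v_7], [v_8]
  1-simplices (12): [v_0,v_2], [v_0,v_4], [v_0,v_6], [v_1,v_3], [v_1,v_4], [v_2,v_3], [v_2,v_4], [v_4,v_5], [v_4,v_6], [v_5,v_7], [v_5,v_8], [v_7,v_8]
  2-simplices (3): [v_0,v_2,v_4], [v_0,v_4,v_6], [v_5,v_7,v_8]

so the chain groups are C_0 ≅ Z^9, C_1 ≅ Z^12, C_2 ≅ Z^3.

The boundary map ∂_1: C_1 → C_0 maps an edge to its endpoints' difference, ∂[p,q] = q − p.
As a 9×12 matrix over Z this has rank 8, with invariant factors (1,1,1,1,1,1,1,1).

Boundary ∂_2: C_2 → C_1 sends each 2-simplex [p,q,r] to [q,r] − [p,r] + [p,q]. For instance
  ∂[v_0,v_2,v_4] = [v_2,v_4] − [v_0,v_4] + [v_0,v_2],
  ∂[v_5,v_7,v_8] = [v_7,v_8] − [v_5,v_8] + [v_5,v_7].
As a 12×3 matrix over Z this has rank 3, with invariant factors (1,1,1).

From H_k ≅ ker(∂_k) / im(∂_{k+1}) we obtain:

  H_0: rank C_0 − rank ∂_1 = 9 − 8 = 1, and the invariant factors of ∂_1 are all 1, so H_0 ≅ Z.
  H_1: rank ker ∂_1 − rank ∂_2 = (12 − 8) − 3 = 1, and the invariant factors of ∂_2 are all 1, so H_1 ≅ Z.
  H_2: rank ker ∂_2 − rank ∂_3 = (3 − 3) − 0 = 0, and there is no ∂_3, so H_2 ≅ 0.

As a check, the Euler characteristic is 9 − 12 + 3 = 0, which agrees with 1 − 1 + 0 = 0.

H_0 = Z,  H_1 = Z,  H_2 = 0.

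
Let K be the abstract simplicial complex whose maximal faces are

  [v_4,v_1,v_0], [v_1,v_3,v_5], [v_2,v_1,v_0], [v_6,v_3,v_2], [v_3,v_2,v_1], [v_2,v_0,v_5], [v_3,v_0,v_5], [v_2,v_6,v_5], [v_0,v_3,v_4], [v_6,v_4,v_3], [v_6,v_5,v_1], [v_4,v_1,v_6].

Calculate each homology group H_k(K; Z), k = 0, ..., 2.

H_0 = Z,  H_1 = Z/2Z,  H_2 = 0.

We work with the vertex ordering v_0 < v_1 < v_2 < v_3 < v_4 < v_5 < v_6. The simplices of K, each written with vertices in increasing order, are:

  0-simplices (7): [v_0], [v_1], [v_2], [v_3], [v_4], [v_5], [v_6]
  1-simplices (18): (18 of them)
  2-simplices (12): (12 of them)

Hence C_0 ≅ Z^7, C_1 ≅ Z^18, C_2 ≅ Z^12.

∂_1: C_1 → C_0 sends each edge [p,q] (with p < q) to q − p. For instance
  ∂[v_1,v_3] = [v_3] − [v_1].
As a 7×18 matrix over Z this has rank 6, with invariant factors (1,1,1,1,1,1).

Boundary ∂_2: C_2 → C_1 acts by ∂[p,q,r] = [q,r] − [p,r] + [p,q]. For instance
  ∂[v_0,v_1,v_4] = [v_1,v_4] − [v_0,v_4] + [v_0,v_1],
  ∂[v_2,v_3,v_6] = [v_3,v_6] − [v_2,v_6] + [v_2,v_3].
The 18×12 boundary matrix has rank 12 and Smith normal form diag(1,1,1,1,1,1,1,1,1,1,1,2).

Now H_k = ker ∂_k / im ∂_{k+1}, so:

  H_0: rank C_0 − rank ∂_1 = 7 − 6 = 1, and the invariant factors of ∂_1 are all 1, so H_0 = Z.
  H_1: rank ker ∂_1 − rank ∂_2 = (18 − 6) − 12 = 0, and ∂_2 has invariant factor 2 > 1, so H_1 = Z/2Z.
  H_2: rank ker ∂_2 − rank ∂_3 = (12 − 12) − 0 = 0, and there is no ∂_3, so H_2 = 0.

As a check, the Euler characteristic is 7 − 18 + 12 = 1, which agrees with 1 − 0 + 0 = 1.
(K is a triangulation of the real projective plane RP^2.)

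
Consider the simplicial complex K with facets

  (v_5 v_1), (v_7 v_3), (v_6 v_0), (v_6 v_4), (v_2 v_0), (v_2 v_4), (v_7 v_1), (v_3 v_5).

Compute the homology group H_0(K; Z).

H_0 = Z^2.

K has 8 vertices, 8 edges.
rank ∂_0 = 0, rank ∂_1 = 6 ⇒ b_0 = 8 − 0 − 6 = 2; all invariant factors of ∂_1 are 1 so no torsion. So H_0 ≅ Z^2.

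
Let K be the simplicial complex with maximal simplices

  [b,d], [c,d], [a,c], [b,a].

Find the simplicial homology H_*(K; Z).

Take the total order a < b < c < d on the vertex set. Then K (dimension 1) consists of the simplices:

  0-simplices (4): a, b, c, d
  1-simplices (4): ab, ac, bd, cd

giving chain groups C_0 ≅ Z^4, C_1 ≅ Z^4.

Boundary ∂_1: C_1 → C_0 maps an edge to its endpoints' difference, ∂[p,q] = q − p.
The resulting 4×4 matrix has rank 3, and its Smith normal form has invariant factors (1,1,1).

Now H_k = ker ∂_k / im ∂_{k+1}, so:

  H_0: rank C_0 − rank ∂_1 = 4 − 3 = 1, and the invariant factors of ∂_1 are all 1, so H_0 ≅ Z.
  H_1: rank ker ∂_1 − rank ∂_2 = (4 − 3) − 0 = 1, and there is no ∂_2, so H_1 ≅ Z.

H_0 ≅ Z,  H_1 ≅ Z.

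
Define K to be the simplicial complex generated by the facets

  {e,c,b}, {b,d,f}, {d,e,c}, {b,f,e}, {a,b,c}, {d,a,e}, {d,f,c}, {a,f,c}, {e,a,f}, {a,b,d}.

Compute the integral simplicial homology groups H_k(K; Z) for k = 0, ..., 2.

H_0 ≅ Z,  H_1 ≅ Z/2Z,  H_2 = 0.

We work with the vertex ordering a < b < c < d < e < f. The simplices of K, each written with vertices in increasing order, are:

  0-simplices (6): a, b, c, d, e, f
  1-simplices (15): ab, ac, ad, ae, af, bc, bd, be, bf, cd, ce, cf, de, df, ef
  2-simplices (10): abc, abd, acf, ade, aef, bce, bdf, bef, cde, cdf

giving chain groups C_0 ≅ Z^6, C_1 ≅ Z^15, C_2 ≅ Z^10.

∂_1: C_1 → C_0 maps an edge to its endpoints' difference, ∂[p,q] = q − p. For instance
  ∂ab = b − a.
The 6×15 boundary matrix has rank 5 and Smith normal form diag(1,1,1,1,1).

The boundary map ∂_2: C_2 → C_1 acts by ∂[p,q,r] = [q,r] − [p,r] + [p,q]. For instance
  ∂aef = ef − af + ae,
  ∂cdf = df − cf + cd.
This gives a 15×10 integer matrix of rank 10; reducing to Smith normal form yields diagonal entries (1,1,1,1,1,1,1,1,1,2).

From H_k ≅ ker(∂_k) / im(∂_{k+1}) we obtain:

  H_0: rank C_0 − rank ∂_1 = 6 − 5 = 1, and the invariant factors of ∂_1 are all 1, so H_0 ≅ Z.
  H_1: rank ker ∂_1 − rank ∂_2 = (15 − 5) − 10 = 0, and ∂_2 has invariant factor 2 > 1, so H_1 ≅ Z/2Z.
  H_2: rank ker ∂_2 − rank ∂_3 = (10 − 10) − 0 = 0, and there is no ∂_3, so H_2 ≅ 0.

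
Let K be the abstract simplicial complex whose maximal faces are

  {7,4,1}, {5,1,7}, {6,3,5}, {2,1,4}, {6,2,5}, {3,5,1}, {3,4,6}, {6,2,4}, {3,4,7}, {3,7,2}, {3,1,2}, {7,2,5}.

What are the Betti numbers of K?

K has 7 vertices, 18 edges, 12 triangles.
rank ∂_0 = 0, rank ∂_1 = 6 ⇒ b_0 = 7 − 0 − 6 = 1; all invariant factors of ∂_1 are 1 so no torsion. So H_0 = Z.
rank ∂_1 = 6, rank ∂_2 = 12 ⇒ b_1 = 18 − 6 − 12 = 0; ∂_2 has invariant factor(s) [2] giving torsion. So H_1 = Z/2Z.
rank ∂_2 = 12, rank ∂_3 = 0 ⇒ b_2 = 12 − 12 − 0 = 0. So H_2 = 0.

b_0 = 1, b_1 = 0, b_2 = 0.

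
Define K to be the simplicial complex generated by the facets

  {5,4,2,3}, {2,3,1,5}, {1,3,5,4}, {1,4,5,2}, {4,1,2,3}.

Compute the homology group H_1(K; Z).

H_1 = 0.

Fix the vertex order 1 < 2 < 3 < 4 < 5 and write every simplex with vertices in increasing order. Then dim K = 3 and the simplices of K are:

  0-simplices (5): [1], [2], [3], [4], [5]
  1-simplices (10): [1,2], [1,3], [1,4], [1,5], [2,3], [2,4], [2,5], [3,4], [3,5], [4,5]
  2-simplices (10): [1,2,3], [1,2,4], [1,2,5], [1,3,4], [1,3,5], [1,4,5], [2,3,4], [2,3,5], [2,4,5], [3,4,5]
  3-simplices (5): [1,2,3,4], [1,2,3,5], [1,2,4,5], [1,3,4,5], [2,3,4,5]

so the chain groups are C_0 ≅ Z^5, C_1 ≅ Z^10, C_2 ≅ Z^10, C_3 ≅ Z^5.

∂_1: C_1 → C_0 sends each edge [p,q] (with p < q) to q − p. For instance
  ∂[1,4] = [4] − [1].
As a 5×10 matrix over Z this has rank 4, with invariant factors (1,1,1,1).

The boundary map ∂_2: C_2 → C_1 acts by ∂[p,q,r] = [q,r] − [p,r] + [p,q]. For instance
  ∂[1,2,4] = [2,4] − [1,4] + [1,2],
  ∂[2,3,4] = [3,4] − [2,4] + [2,3].
This gives a 10×10 integer matrix of rank 6; reducing to Smith normal form yields diagonal entries (1,1,1,1,1,1).

Boundary ∂_3: C_3 → C_2 sends each 3-simplex σ to the alternating sum Σ_i (−1)^i (σ with its i-th vertex removed). For instance
  ∂[1,3,4,5] = [3,4,5] − [1,4,5] + [1,3,5] − [1,3,4],
  ∂[1,2,4,5] = [2,4,5] − [1,4,5] + [1,2,5] − [1,2,4].
The 10×5 boundary matrix has rank 4 and Smith normal form diag(1,1,1,1).

Reading off H_k = ker ∂_k / im ∂_{k+1}:

  H_1: rank ker ∂_1 − rank ∂_2 = (10 − 4) − 6 = 0, and the invariant factors of ∂_2 are all 1, so H_1 ≅ 0.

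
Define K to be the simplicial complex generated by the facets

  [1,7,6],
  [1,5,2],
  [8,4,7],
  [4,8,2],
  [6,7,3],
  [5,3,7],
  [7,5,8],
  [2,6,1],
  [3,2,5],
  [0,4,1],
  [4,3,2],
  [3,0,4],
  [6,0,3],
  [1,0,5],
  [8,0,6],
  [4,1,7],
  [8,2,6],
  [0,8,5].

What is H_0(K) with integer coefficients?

Take the total order 0 < 1 < 2 < 3 < 4 < 5 < 6 < 7 < 8 on the vertex set. Then K (dimension 2) consists of the simplices:

  0-simplices (9): [0], [1], [2], [3], [4], [5], [6], [7], [8]
  1-simplices (27): (27 of them)
  2-simplices (18): [0,1,4], [0,1,5], [0,3,4], [0,3,6], [0,5,8], [0,6,8], [1,2,5], [1,2,6], [1,4,7], [1,6,7], [2,3,4], [2,3,5], [2,4,8], [2,6,8], [3,5,7], [3,6,7], [4,7,8], [5,7,8]

Hence C_0 ≅ Z^9, C_1 ≅ Z^27, C_2 ≅ Z^18.

∂_1: C_1 → C_0 maps an edge to its endpoints' difference, ∂[p,q] = q − p. For instance
  ∂[2,6] = [6] − [2].
This gives a 9×27 integer matrix of rank 8; reducing to Smith normal form yields diagonal entries (1,1,1,1,1,1,1,1).

Boundary ∂_2: C_2 → C_1 sends each 2-simplex [p,q,r] to [q,r] − [p,r] + [p,q]. For instance
  ∂[0,5,8] = [5,8] − [0,8] + [0,5],
  ∂[2,3,4] = [3,4] − [2,4] + [2,3].
The resulting 27×18 matrix has rank 17, and its Smith normal form has invariant factors (1,1,1,1,1,1,1,1,1,1,1,1,1,1,1,1,1).

Reading off H_k = ker ∂_k / im ∂_{k+1}:

  H_0: rank C_0 − rank ∂_1 = 9 − 8 = 1, and the invariant factors of ∂_1 are all 1, so H_0 ≅ Z.

(K is a triangulation of the torus T^2.)

H_0 ≅ Z.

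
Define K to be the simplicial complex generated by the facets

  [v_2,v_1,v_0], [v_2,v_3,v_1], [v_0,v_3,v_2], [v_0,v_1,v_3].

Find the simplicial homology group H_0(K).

Fix the vertex order v_0 < v_1 < v_2 < v_3 and write every simplex with vertices in increasing order. Then dim K = 2 and the simplices of K are:

  0-simplices (4): [v_0], [v_1], [v_2], [v_3]
  1-simplices (6): [v_0,v_1], [v_0,v_2], [v_0,v_3], [v_1,v_2], [v_1,v_3], [v_2,v_3]
  2-simplices (4): [v_0,v_1,v_2], [v_0,v_1,v_3], [v_0,v_2,v_3], [v_1,v_2,v_3]

giving chain groups C_0 ≅ Z^4, C_1 ≅ Z^6, C_2 ≅ Z^4.

Boundary ∂_1: C_1 → C_0 is given by ∂[p,q] = [q] − [p]. For instance
  ∂[v_1,v_3] = [v_3] − [v_1].
As a 4×6 matrix over Z this has rank 3, with invariant factors (1,1,1).

∂_2: C_2 → C_1 sends each 2-simplex [p,q,r] to [q,r] − [p,r] + [p,q]. For instance
  ∂[v_0,v_2,v_3] = [v_2,v_3] − [v_0,v_3] + [v_0,v_2],
  ∂[v_0,v_1,v_3] = [v_1,v_3] − [v_0,v_3] + [v_0,v_1].
The resulting 6×4 matrix has rank 3, and its Smith normal form has invariant factors (1,1,1).

Computing H_k = (kernel of ∂_k) / (image of ∂_{k+1}):

  H_0: rank C_0 − rank ∂_1 = 4 − 3 = 1, and the invariant factors of ∂_1 are all 1, so H_0 = Z.

H_0 ≅ Z.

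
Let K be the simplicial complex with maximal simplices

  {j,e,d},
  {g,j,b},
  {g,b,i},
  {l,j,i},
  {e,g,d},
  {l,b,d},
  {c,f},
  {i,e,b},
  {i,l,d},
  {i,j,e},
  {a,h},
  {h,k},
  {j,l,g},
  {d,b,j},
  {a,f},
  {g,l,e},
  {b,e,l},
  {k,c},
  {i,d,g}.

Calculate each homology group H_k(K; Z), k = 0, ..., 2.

H_0 = Z^2,  H_1 = Z^3,  H_2 = Z.

Fix the vertex order a < b < c < d < e < f < g < h < i < j < k < l and write every simplex with vertices in increasing order. Then dim K = 2 and the simplices of K are:

  0-simplices (12): a, b, c, d, e, f, g, h, i, j, k, l
  1-simplices (26): af, ah, bd, be, bg, bi, bj, bl, cf, ck, de, dg, di, dj, dl, eg, ei, ej, el, gi, gj, gl, hk, ij, il, jl
  2-simplices (14): bdj, bdl, bei, bel, bgi, bgj, deg, dej, dgi, dil, egl, eij, gjl, ijl

so the chain groups are C_0 ≅ Z^12, C_1 ≅ Z^26, C_2 ≅ Z^14.

The boundary map ∂_1: C_1 → C_0 sends each edge [p,q] (with p < q) to q − p. For instance
  ∂bi = i − b.
This gives a 12×26 integer matrix of rank 10; reducing to Smith normal form yields diagonal entries (1,1,1,1,1,1,1,1,1,1).

The boundary map ∂_2: C_2 → C_1 sends each 2-simplex [p,q,r] to [q,r] − [p,r] + [p,q]. For instance
  ∂bgj = gj − bj + bg,
  ∂egl = gl − el + eg.
The 26×14 boundary matrix has rank 13 and Smith normal form diag(1,1,1,1,1,1,1,1,1,1,1,1,1).

From H_k ≅ ker(∂_k) / im(∂_{k+1}) we obtain:

  H_0: rank C_0 − rank ∂_1 = 12 − 10 = 2, and the invariant factors of ∂_1 are all 1, so H_0 = Z^2.
  H_1: rank ker ∂_1 − rank ∂_2 = (26 − 10) − 13 = 3, and the invariant factors of ∂_2 are all 1, so H_1 = Z^3.
  H_2: rank ker ∂_2 − rank ∂_3 = (14 − 13) − 0 = 1, and there is no ∂_3, so H_2 = Z.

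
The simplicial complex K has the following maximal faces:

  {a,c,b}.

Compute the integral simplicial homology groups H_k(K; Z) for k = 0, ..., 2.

H_0 = Z,  H_1 = 0,  H_2 = 0.

We work with the vertex ordering a < b < c. The simplices of K, each written with vertices in increasing order, are:

  0-simplices (3): a, b, c
  1-simplices (3): ab, ac, bc
  2-simplices (1): abc

Hence C_0 ≅ Z^3, C_1 ≅ Z^3, C_2 ≅ Z^1.

The boundary map ∂_1: C_1 → C_0 maps an edge to its endpoints' difference, ∂[p,q] = q − p.
The resulting 3×3 matrix has rank 2, and its Smith normal form has invariant factors (1,1).

Boundary ∂_2: C_2 → C_1 maps a triangle to the signed sum of its edges. For instance
  ∂abc = bc − ac + ab.
The 3×1 boundary matrix has rank 1 and Smith normal form diag(1).

From H_k ≅ ker(∂_k) / im(∂_{k+1}) we obtain:

  H_0: rank C_0 − rank ∂_1 = 3 − 2 = 1, and the invariant factors of ∂_1 are all 1, so H_0 ≅ Z.
  H_1: rank ker ∂_1 − rank ∂_2 = (3 − 2) − 1 = 0, and the invariant factors of ∂_2 are all 1, so H_1 ≅ 0.
  H_2: rank ker ∂_2 − rank ∂_3 = (1 − 1) − 0 = 0, and there is no ∂_3, so H_2 ≅ 0.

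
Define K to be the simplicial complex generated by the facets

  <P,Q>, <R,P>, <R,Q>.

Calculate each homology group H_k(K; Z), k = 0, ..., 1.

H_0 ≅ Z,  H_1 ≅ Z.

We work with the vertex ordering P < Q < R. The simplices of K, each written with vertices in increasing order, are:

  0-simplices (3): P, Q, R
  1-simplices (3): PQ, PR, QR

so the chain groups are C_0 ≅ Z^3, C_1 ≅ Z^3.

∂_1: C_1 → C_0 is given by ∂[p,q] = [q] − [p]. For instance
  ∂PQ = Q − P.
The 3×3 boundary matrix has rank 2 and Smith normal form diag(1,1).

Now H_k = ker ∂_k / im ∂_{k+1}, so:

  H_0: rank C_0 − rank ∂_1 = 3 − 2 = 1, and the invariant factors of ∂_1 are all 1, so H_0 ≅ Z.
  H_1: rank ker ∂_1 − rank ∂_2 = (3 − 2) − 0 = 1, and there is no ∂_2, so H_1 ≅ Z.

As a check, the Euler characteristic is 3 − 3 = 0, which agrees with 1 − 1 = 0.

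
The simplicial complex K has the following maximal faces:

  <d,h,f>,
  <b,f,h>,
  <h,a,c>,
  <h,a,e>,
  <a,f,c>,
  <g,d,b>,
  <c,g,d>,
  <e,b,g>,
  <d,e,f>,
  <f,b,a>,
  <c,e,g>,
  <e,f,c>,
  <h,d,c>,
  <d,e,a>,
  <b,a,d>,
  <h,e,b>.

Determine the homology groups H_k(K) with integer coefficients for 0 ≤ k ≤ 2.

We work with the vertex ordering a < b < c < d < e < f < g < h. The simplices of K, each written with vertices in increasing order, are:

  0-simplices (8): a, b, c, d, e, f, g, h
  1-simplices (24): ab, ac, ad, ae, af, ah, bd, be, bf, bg, bh, cd, ce, cf, cg, ch, de, df, dg, dh, ef, eg, eh, fh
  2-simplices (16): abd, abf, acf, ach, ade, aeh, bdg, beg, beh, bfh, cdg, cdh, cef, ceg, def, dfh

giving chain groups C_0 ≅ Z^8, C_1 ≅ Z^24, C_2 ≅ Z^16.

∂_1: C_1 → C_0 sends each edge [p,q] (with p < q) to q − p.
This gives a 8×24 integer matrix of rank 7; reducing to Smith normal form yields diagonal entries (1,1,1,1,1,1,1).

Boundary ∂_2: C_2 → C_1 acts by ∂[p,q,r] = [q,r] − [p,r] + [p,q]. For instance
  ∂beh = eh − bh + be,
  ∂abd = bd − ad + ab.
As a 24×16 matrix over Z this has rank 15, with invariant factors (1,1,1,1,1,1,1,1,1,1,1,1,1,1,1).

Reading off H_k = ker ∂_k / im ∂_{k+1}:

  H_0: rank C_0 − rank ∂_1 = 8 − 7 = 1, and the invariant factors of ∂_1 are all 1, so H_0 ≅ Z.
  H_1: rank ker ∂_1 − rank ∂_2 = (24 − 7) − 15 = 2, and the invariant factors of ∂_2 are all 1, so H_1 ≅ Z^2.
  H_2: rank ker ∂_2 − rank ∂_3 = (16 − 15) − 0 = 1, and there is no ∂_3, so H_2 ≅ Z.

H_0 ≅ Z,  H_1 ≅ Z^2,  H_2 ≅ Z.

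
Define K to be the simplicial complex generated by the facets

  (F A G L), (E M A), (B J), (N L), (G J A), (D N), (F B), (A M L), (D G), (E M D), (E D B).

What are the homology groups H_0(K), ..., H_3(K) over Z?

Fix the vertex order A < B < D < E < F < G < J < L < M < N and write every simplex with vertices in increasing order. Then dim K = 3 and the simplices of K are:

  0-simplices (10): A, B, D, E, F, G, J, L, M, N
  1-simplices (21): AE, AF, AG, AJ, AL, AM, BD, BE, BF, BJ, DE, DG, DM, DN, EM, FG, FL, GJ, GL, LM, LN
  2-simplices (9): AEM, AFG, AFL, AGJ, AGL, ALM, BDE, DEM, FGL
  3-simplices (1): AFGL

Hence C_0 ≅ Z^10, C_1 ≅ Z^21, C_2 ≅ Z^9, C_3 ≅ Z^1.

The boundary map ∂_1: C_1 → C_0 maps an edge to its endpoints' difference, ∂[p,q] = q − p. For instance
  ∂AG = G − A.
The 10×21 boundary matrix has rank 9 and Smith normal form diag(1,1,1,1,1,1,1,1,1).

The boundary map ∂_2: C_2 → C_1 sends each 2-simplex [p,q,r] to [q,r] − [p,r] + [p,q]. For instance
  ∂ALM = LM − AM + AL,
  ∂AGJ = GJ − AJ + AG.
The resulting 21×9 matrix has rank 8, and its Smith normal form has invariant factors (1,1,1,1,1,1,1,1).

∂_3: C_3 → C_2 sends each 3-simplex σ to the alternating sum Σ_i (−1)^i (σ with its i-th vertex removed). For instance
  ∂AFGL = FGL − AGL + AFL − AFG.
As a 9×1 matrix over Z this has rank 1, with invariant factors (1).

Now H_k = ker ∂_k / im ∂_{k+1}, so:

  H_0: rank C_0 − rank ∂_1 = 10 − 9 = 1, and the invariant factors of ∂_1 are all 1, so H_0 ≅ Z.
  H_1: rank ker ∂_1 − rank ∂_2 = (21 − 9) − 8 = 4, and the invariant factors of ∂_2 are all 1, so H_1 ≅ Z^4.
  H_2: rank ker ∂_2 − rank ∂_3 = (9 − 8) − 1 = 0, and the invariant factors of ∂_3 are all 1, so H_2 ≅ 0.
  H_3: rank ker ∂_3 − rank ∂_4 = (1 − 1) − 0 = 0, and there is no ∂_4, so H_3 ≅ 0.

H_0 ≅ Z,  H_1 ≅ Z^4,  H_2 = 0,  H_3 = 0.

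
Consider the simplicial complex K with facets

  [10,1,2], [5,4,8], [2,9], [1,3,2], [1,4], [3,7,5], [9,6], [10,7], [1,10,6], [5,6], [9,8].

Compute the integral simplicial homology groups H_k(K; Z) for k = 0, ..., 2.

H_0 = Z,  H_1 = Z^5,  H_2 = 0.

We work with the vertex ordering 1 < 2 < 3 < 4 < 5 < 6 < 7 < 8 < 9 < 10. The simplices of K, each written with vertices in increasing order, are:

  0-simplices (10): [1], [2], [3], [4], [5], [6], [7], [8], [9], [10]
  1-simplices (19): [1,2], [1,3], [1,4], [1,6], [1,10], [2,3], [2,9], [2,10], [3,5], [3,7], [4,5], [4,8], [5,6], [5,7], [5,8], [6,9], [6,10], [7,10], [8,9]
  2-simplices (5): [1,2,3], [1,2,10], [1,6,10], [3,5,7], [4,5,8]

so the chain groups are C_0 ≅ Z^10, C_1 ≅ Z^19, C_2 ≅ Z^5.

The boundary map ∂_1: C_1 → C_0 is given by ∂[p,q] = [q] − [p]. For instance
  ∂[1,3] = [3] − [1].
As a 10×19 matrix over Z this has rank 9, with invariant factors (1,1,1,1,1,1,1,1,1).

Boundary ∂_2: C_2 → C_1 maps a triangle to the signed sum of its edges. For instance
  ∂[1,2,3] = [2,3] − [1,3] + [1,2],
  ∂[1,2,10] = [2,10] − [1,10] + [1,2].
This gives a 19×5 integer matrix of rank 5; reducing to Smith normal form yields diagonal entries (1,1,1,1,1).

Reading off H_k = ker ∂_k / im ∂_{k+1}:

  H_0: rank C_0 − rank ∂_1 = 10 − 9 = 1, and the invariant factors of ∂_1 are all 1, so H_0 = Z.
  H_1: rank ker ∂_1 − rank ∂_2 = (19 − 9) − 5 = 5, and the invariant factors of ∂_2 are all 1, so H_1 = Z^5.
  H_2: rank ker ∂_2 − rank ∂_3 = (5 − 5) − 0 = 0, and there is no ∂_3, so H_2 = 0.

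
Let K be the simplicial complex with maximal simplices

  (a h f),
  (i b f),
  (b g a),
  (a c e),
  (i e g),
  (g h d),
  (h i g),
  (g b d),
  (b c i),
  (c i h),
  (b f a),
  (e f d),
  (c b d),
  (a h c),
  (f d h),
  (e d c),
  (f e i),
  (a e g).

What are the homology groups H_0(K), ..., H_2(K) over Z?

Order the vertices as a < b < c < d < e < f < g < h < i. Listing each simplex with vertices in this order, K has dimension 2 with simplices:

  0-simplices (9): a, b, c, d, e, f, g, h, i
  1-simplices (27): ab, ac, ae, af, ag, ah, bc, bd, bf, bg, bi, cd, ce, ch, ci, de, df, dg, dh, ef, eg, ei, fh, fi, gh, gi, hi
  2-simplices (18): abf, abg, ace, ach, aeg, afh, bcd, bci, bdg, bfi, cde, chi, def, dfh, dgh, efi, egi, ghi

so the chain groups are C_0 ≅ Z^9, C_1 ≅ Z^27, C_2 ≅ Z^18.

Boundary ∂_1: C_1 → C_0 is given by ∂[p,q] = [q] − [p]. For instance
  ∂fh = h − f.
As a 9×27 matrix over Z this has rank 8, with invariant factors (1,1,1,1,1,1,1,1).

Boundary ∂_2: C_2 → C_1 acts by ∂[p,q,r] = [q,r] − [p,r] + [p,q]. For instance
  ∂def = ef − df + de,
  ∂chi = hi − ci + ch.
The resulting 27×18 matrix has rank 17, and its Smith normal form has invariant factors (1,1,1,1,1,1,1,1,1,1,1,1,1,1,1,1,1).

From H_k ≅ ker(∂_k) / im(∂_{k+1}) we obtain:

  H_0: rank C_0 − rank ∂_1 = 9 − 8 = 1, and the invariant factors of ∂_1 are all 1, so H_0 ≅ Z.
  H_1: rank ker ∂_1 − rank ∂_2 = (27 − 8) − 17 = 2, and the invariant factors of ∂_2 are all 1, so H_1 ≅ Z^2.
  H_2: rank ker ∂_2 − rank ∂_3 = (18 − 17) − 0 = 1, and there is no ∂_3, so H_2 ≅ Z.

H_0 = Z,  H_1 = Z^2,  H_2 = Z.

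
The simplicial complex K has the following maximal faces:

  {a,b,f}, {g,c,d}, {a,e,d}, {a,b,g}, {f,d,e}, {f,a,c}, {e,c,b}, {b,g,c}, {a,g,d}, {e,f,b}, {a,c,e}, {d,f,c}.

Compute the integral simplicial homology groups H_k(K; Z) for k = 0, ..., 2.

Order the vertices as a < b < c < d < e < f < g. Listing each simplex with vertices in this order, K has dimension 2 with simplices:

  0-simplices (7): a, b, c, d, e, f, g
  1-simplices (18): ab, ac, ad, ae, af, ag, bc, be, bf, bg, cd, ce, cf, cg, de, df, dg, ef
  2-simplices (12): abf, abg, ace, acf, ade, adg, bce, bcg, bef, cdf, cdg, def

so the chain groups are C_0 ≅ Z^7, C_1 ≅ Z^18, C_2 ≅ Z^12.

∂_1: C_1 → C_0 is given by ∂[p,q] = [q] − [p].
The resulting 7×18 matrix has rank 6, and its Smith normal form has invariant factors (1,1,1,1,1,1).

∂_2: C_2 → C_1 maps a triangle to the signed sum of its edges. For instance
  ∂acf = cf − af + ac,
  ∂bce = ce − be + bc.
As a 18×12 matrix over Z this has rank 12, with invariant factors (1,1,1,1,1,1,1,1,1,1,1,2).

Reading off H_k = ker ∂_k / im ∂_{k+1}:

  H_0: rank C_0 − rank ∂_1 = 7 − 6 = 1, and the invariant factors of ∂_1 are all 1, so H_0 = Z.
  H_1: rank ker ∂_1 − rank ∂_2 = (18 − 6) − 12 = 0, and ∂_2 has invariant factor 2 > 1, so H_1 = Z/2Z.
  H_2: rank ker ∂_2 − rank ∂_3 = (12 − 12) − 0 = 0, and there is no ∂_3, so H_2 = 0.

As a check, the Euler characteristic is 7 − 18 + 12 = 1, which agrees with 1 − 0 + 0 = 1.

H_0 ≅ Z,  H_1 ≅ Z/2Z,  H_2 = 0.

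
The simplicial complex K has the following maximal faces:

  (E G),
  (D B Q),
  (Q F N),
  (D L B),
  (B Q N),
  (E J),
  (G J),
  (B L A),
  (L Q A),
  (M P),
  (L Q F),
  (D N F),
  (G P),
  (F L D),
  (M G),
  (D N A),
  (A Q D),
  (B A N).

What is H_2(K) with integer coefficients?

H_2 ≅ 0.

Take the total order A < B < D < E < F < G < J < L < M < N < P < Q on the vertex set. Then K (dimension 2) consists of the simplices:

  0-simplices (12): A, B, D, E, F, G, J, L, M, N, P, Q
  1-simplices (24): AB, AD, AL, AN, AQ, BD, BL, BN, BQ, DF, DL, DN, DQ, EG, EJ, FL, FN, FQ, GJ, GM, GP, LQ, MP, NQ
  2-simplices (12): ABL, ABN, ADN, ADQ, ALQ, BDL, BDQ, BNQ, DFL, DFN, FLQ, FNQ

Hence C_0 ≅ Z^12, C_1 ≅ Z^24, C_2 ≅ Z^12.

Boundary ∂_1: C_1 → C_0 sends each edge [p,q] (with p < q) to q − p.
The resulting 12×24 matrix has rank 10, and its Smith normal form has invariant factors (1,1,1,1,1,1,1,1,1,1).

∂_2: C_2 → C_1 sends each 2-simplex [p,q,r] to [q,r] − [p,r] + [p,q]. For instance
  ∂ADN = DN − AN + AD,
  ∂ABN = BN − AN + AB.
This gives a 24×12 integer matrix of rank 12; reducing to Smith normal form yields diagonal entries (1,1,1,1,1,1,1,1,1,1,1,2).

From H_k ≅ ker(∂_k) / im(∂_{k+1}) we obtain:

  H_2: rank ker ∂_2 − rank ∂_3 = (12 − 12) − 0 = 0, and there is no ∂_3, so H_2 = 0.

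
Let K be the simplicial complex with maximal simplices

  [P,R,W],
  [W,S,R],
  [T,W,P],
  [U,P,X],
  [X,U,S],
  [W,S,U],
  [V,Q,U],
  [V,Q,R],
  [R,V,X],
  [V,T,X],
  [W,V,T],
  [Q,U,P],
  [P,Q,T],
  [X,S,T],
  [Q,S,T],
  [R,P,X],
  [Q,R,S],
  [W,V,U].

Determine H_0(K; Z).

Order the vertices as P < Q < R < S < T < U < V < W < X. Listing each simplex with vertices in this order, K has dimension 2 with simplices:

  0-simplices (9): P, Q, R, S, T, U, V, W, X
  1-simplices (27): PQ, PR, PT, PU, PW, PX, QR, QS, QT, QU, QV, RS, RV, RW, RX, ST, SU, SW, SX, TV, TW, TX, UV, UW, UX, VW, VX
  2-simplices (18): PQT, PQU, PRW, PRX, PTW, PUX, QRS, QRV, QST, QUV, RSW, RVX, STX, SUW, SUX, TVW, TVX, UVW

so the chain groups are C_0 ≅ Z^9, C_1 ≅ Z^27, C_2 ≅ Z^18.

∂_1: C_1 → C_0 maps an edge to its endpoints' difference, ∂[p,q] = q − p. For instance
  ∂PU = U − P.
The resulting 9×27 matrix has rank 8, and its Smith normal form has invariant factors (1,1,1,1,1,1,1,1).

∂_2: C_2 → C_1 acts by ∂[p,q,r] = [q,r] − [p,r] + [p,q]. For instance
  ∂QRV = RV − QV + QR,
  ∂SUX = UX − SX + SU.
The 27×18 boundary matrix has rank 17 and Smith normal form diag(1,1,1,1,1,1,1,1,1,1,1,1,1,1,1,1,1).

From H_k ≅ ker(∂_k) / im(∂_{k+1}) we obtain:

  H_0: rank C_0 − rank ∂_1 = 9 − 8 = 1, and the invariant factors of ∂_1 are all 1, so H_0 = Z.

H_0 = Z.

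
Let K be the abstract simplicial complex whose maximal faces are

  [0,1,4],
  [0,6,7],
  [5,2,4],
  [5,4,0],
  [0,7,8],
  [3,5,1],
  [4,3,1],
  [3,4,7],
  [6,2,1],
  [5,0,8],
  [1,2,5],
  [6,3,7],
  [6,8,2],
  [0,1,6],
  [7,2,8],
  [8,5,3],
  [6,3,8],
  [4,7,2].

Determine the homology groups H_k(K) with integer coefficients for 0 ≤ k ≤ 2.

Take the total order 0 < 1 < 2 < 3 < 4 < 5 < 6 < 7 < 8 on the vertex set. Then K (dimension 2) consists of the simplices:

  0-simplices (9): [0], [1], [2], [3], [4], [5], [6], [7], [8]
  1-simplices (27): (27 of them)
  2-simplices (18): [0,1,4], [0,1,6], [0,4,5], [0,5,8], [0,6,7], [0,7,8], [1,2,5], [1,2,6], [1,3,4], [1,3,5], [2,4,5], [2,4,7], [2,6,8], [2,7,8], [3,4,7], [3,5,8], [3,6,7], [3,6,8]

Hence C_0 ≅ Z^9, C_1 ≅ Z^27, C_2 ≅ Z^18.

∂_1: C_1 → C_0 maps an edge to its endpoints' difference, ∂[p,q] = q − p. For instance
  ∂[2,8] = [8] − [2].
This gives a 9×27 integer matrix of rank 8; reducing to Smith normal form yields diagonal entries (1,1,1,1,1,1,1,1).

∂_2: C_2 → C_1 maps a triangle to the signed sum of its edges. For instance
  ∂[0,4,5] = [4,5] − [0,5] + [0,4],
  ∂[3,6,7] = [6,7] − [3,7] + [3,6].
The 27×18 boundary matrix has rank 18 and Smith normal form diag(1,1,1,1,1,1,1,1,1,1,1,1,1,1,1,1,1,2).

Now H_k = ker ∂_k / im ∂_{k+1}, so:

  H_0: rank C_0 − rank ∂_1 = 9 − 8 = 1, and the invariant factors of ∂_1 are all 1, so H_0 = Z.
  H_1: rank ker ∂_1 − rank ∂_2 = (27 − 8) − 18 = 1, and ∂_2 has invariant factor 2 > 1, so H_1 = Z ⊕ Z/2.
  H_2: rank ker ∂_2 − rank ∂_3 = (18 − 18) − 0 = 0, and there is no ∂_3, so H_2 = 0.

As a check, the Euler characteristic is 9 − 27 + 18 = 0, which agrees with 1 − 1 + 0 = 0.

H_0 ≅ Z,  H_1 ≅ Z ⊕ Z/2,  H_2 = 0.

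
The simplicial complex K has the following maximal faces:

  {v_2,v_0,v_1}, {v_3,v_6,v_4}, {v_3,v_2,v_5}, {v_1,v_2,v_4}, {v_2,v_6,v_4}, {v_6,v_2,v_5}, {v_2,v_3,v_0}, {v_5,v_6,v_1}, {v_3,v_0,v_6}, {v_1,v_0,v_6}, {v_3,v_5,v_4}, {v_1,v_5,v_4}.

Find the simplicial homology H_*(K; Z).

We work with the vertex ordering v_0 < v_1 < v_2 < v_3 < v_4 < v_5 < v_6. The simplices of K, each written with vertices in increasing order, are:

  0-simplices (7): [v_0], [v_1], [v_2], [v_3], [v_4], [v_5], [v_6]
  1-simplices (18): (18 of them)
  2-simplices (12): (12 of them)

so the chain groups are C_0 ≅ Z^7, C_1 ≅ Z^18, C_2 ≅ Z^12.

Boundary ∂_1: C_1 → C_0 sends each edge [p,q] (with p < q) to q − p.
The 7×18 boundary matrix has rank 6 and Smith normal form diag(1,1,1,1,1,1).

∂_2: C_2 → C_1 maps a triangle to the signed sum of its edges. For instance
  ∂[v_2,v_3,v_5] = [v_3,v_5] − [v_2,v_5] + [v_2,v_3],
  ∂[v_1,v_2,v_4] = [v_2,v_4] − [v_1,v_4] + [v_1,v_2].
The resulting 18×12 matrix has rank 12, and its Smith normal form has invariant factors (1,1,1,1,1,1,1,1,1,1,1,2).

From H_k ≅ ker(∂_k) / im(∂_{k+1}) we obtain:

  H_0: rank C_0 − rank ∂_1 = 7 − 6 = 1, and the invariant factors of ∂_1 are all 1, so H_0 = Z.
  H_1: rank ker ∂_1 − rank ∂_2 = (18 − 6) − 12 = 0, and ∂_2 has invariant factor 2 > 1, so H_1 = Z_2.
  H_2: rank ker ∂_2 − rank ∂_3 = (12 − 12) − 0 = 0, and there is no ∂_3, so H_2 = 0.

As a check, the Euler characteristic is 7 − 18 + 12 = 1, which agrees with 1 − 0 + 0 = 1.

H_0 = Z,  H_1 = Z_2,  H_2 = 0.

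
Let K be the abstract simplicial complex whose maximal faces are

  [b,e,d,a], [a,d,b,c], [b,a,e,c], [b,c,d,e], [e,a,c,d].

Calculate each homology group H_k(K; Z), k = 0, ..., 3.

H_0 ≅ Z,  H_1 = 0,  H_2 = 0,  H_3 ≅ Z.

Fix the vertex order a < b < c < d < e and write every simplex with vertices in increasing order. Then dim K = 3 and the simplices of K are:

  0-simplices (5): a, b, c, d, e
  1-simplices (10): ab, ac, ad, ae, bc, bd, be, cd, ce, de
  2-simplices (10): abc, abd, abe, acd, ace, ade, bcd, bce, bde, cde
  3-simplices (5): abcd, abce, abde, acde, bcde

so the chain groups are C_0 ≅ Z^5, C_1 ≅ Z^10, C_2 ≅ Z^10, C_3 ≅ Z^5.

∂_1: C_1 → C_0 is given by ∂[p,q] = [q] − [p].
The resulting 5×10 matrix has rank 4, and its Smith normal form has invariant factors (1,1,1,1).

The boundary map ∂_2: C_2 → C_1 sends each 2-simplex [p,q,r] to [q,r] − [p,r] + [p,q]. For instance
  ∂bce = ce − be + bc,
  ∂cde = de − ce + cd.
The 10×10 boundary matrix has rank 6 and Smith normal form diag(1,1,1,1,1,1).

The boundary map ∂_3: C_3 → C_2 sends each 3-simplex σ to the alternating sum Σ_i (−1)^i (σ with its i-th vertex removed). For instance
  ∂abde = bde − ade + abe − abd,
  ∂bcde = cde − bde + bce − bcd.
This gives a 10×5 integer matrix of rank 4; reducing to Smith normal form yields diagonal entries (1,1,1,1).

Reading off H_k = ker ∂_k / im ∂_{k+1}:

  H_0: rank C_0 − rank ∂_1 = 5 − 4 = 1, and the invariant factors of ∂_1 are all 1, so H_0 ≅ Z.
  H_1: rank ker ∂_1 − rank ∂_2 = (10 − 4) − 6 = 0, and the invariant factors of ∂_2 are all 1, so H_1 ≅ 0.
  H_2: rank ker ∂_2 − rank ∂_3 = (10 − 6) − 4 = 0, and the invariant factors of ∂_3 are all 1, so H_2 ≅ 0.
  H_3: rank ker ∂_3 − rank ∂_4 = (5 − 4) − 0 = 1, and there is no ∂_4, so H_3 ≅ Z.

As a check, the Euler characteristic is 5 − 10 + 10 − 5 = 0, which agrees with 1 − 0 + 0 − 1 = 0.
(K is a triangulation of the 3-sphere S^3.)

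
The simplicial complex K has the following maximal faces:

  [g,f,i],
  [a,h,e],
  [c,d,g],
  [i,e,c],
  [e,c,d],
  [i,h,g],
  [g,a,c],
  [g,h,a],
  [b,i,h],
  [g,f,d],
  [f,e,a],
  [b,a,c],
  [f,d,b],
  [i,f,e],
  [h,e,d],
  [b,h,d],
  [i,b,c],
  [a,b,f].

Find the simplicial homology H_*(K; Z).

Fix the vertex order a < b < c < d < e < f < g < h < i and write every simplex with vertices in increasing order. Then dim K = 2 and the simplices of K are:

  0-simplices (9): a, b, c, d, e, f, g, h, i
  1-simplices (27): ab, ac, ae, af, ag, ah, bc, bd, bf, bh, bi, cd, ce, cg, ci, de, df, dg, dh, ef, eh, ei, fg, fi, gh, gi, hi
  2-simplices (18): abc, abf, acg, aef, aeh, agh, bci, bdf, bdh, bhi, cde, cdg, cei, deh, dfg, efi, fgi, ghi

Hence C_0 ≅ Z^9, C_1 ≅ Z^27, C_2 ≅ Z^18.

∂_1: C_1 → C_0 sends each edge [p,q] (with p < q) to q − p. For instance
  ∂fg = g − f.
The 9×27 boundary matrix has rank 8 and Smith normal form diag(1,1,1,1,1,1,1,1).

The boundary map ∂_2: C_2 → C_1 maps a triangle to the signed sum of its edges. For instance
  ∂cei = ei − ci + ce,
  ∂fgi = gi − fi + fg.
The resulting 27×18 matrix has rank 17, and its Smith normal form has invariant factors (1,1,1,1,1,1,1,1,1,1,1,1,1,1,1,1,1).

Now H_k = ker ∂_k / im ∂_{k+1}, so:

  H_0: rank C_0 − rank ∂_1 = 9 − 8 = 1, and the invariant factors of ∂_1 are all 1, so H_0 = Z.
  H_1: rank ker ∂_1 − rank ∂_2 = (27 − 8) − 17 = 2, and the invariant factors of ∂_2 are all 1, so H_1 = Z^2.
  H_2: rank ker ∂_2 − rank ∂_3 = (18 − 17) − 0 = 1, and there is no ∂_3, so H_2 = Z.

(K is a triangulation of the torus T^2.)

H_0 = Z,  H_1 = Z^2,  H_2 = Z.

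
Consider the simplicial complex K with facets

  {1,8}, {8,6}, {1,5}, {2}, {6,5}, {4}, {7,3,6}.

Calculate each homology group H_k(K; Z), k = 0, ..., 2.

Take the total order 1 < 2 < 3 < 4 < 5 < 6 < 7 < 8 on the vertex set. Then K (dimension 2) consists of the simplices:

  0-simplices (8): [1], [2], [3], [4], [5], [6], [7], [8]
  1-simplices (7): [1,5], [1,8], [3,6], [3,7], [5,6], [6,7], [6,8]
  2-simplices (1): [3,6,7]

Hence C_0 ≅ Z^8, C_1 ≅ Z^7, C_2 ≅ Z^1.

Boundary ∂_1: C_1 → C_0 sends each edge [p,q] (with p < q) to q − p. For instance
  ∂[1,5] = [5] − [1].
The resulting 8×7 matrix has rank 5, and its Smith normal form has invariant factors (1,1,1,1,1).

∂_2: C_2 → C_1 acts by ∂[p,q,r] = [q,r] − [p,r] + [p,q]. For instance
  ∂[3,6,7] = [6,7] − [3,7] + [3,6].
The 7×1 boundary matrix has rank 1 and Smith normal form diag(1).

Reading off H_k = ker ∂_k / im ∂_{k+1}:

  H_0: rank C_0 − rank ∂_1 = 8 − 5 = 3, and the invariant factors of ∂_1 are all 1, so H_0 = Z^3.
  H_1: rank ker ∂_1 − rank ∂_2 = (7 − 5) − 1 = 1, and the invariant factors of ∂_2 are all 1, so H_1 = Z.
  H_2: rank ker ∂_2 − rank ∂_3 = (1 − 1) − 0 = 0, and there is no ∂_3, so H_2 = 0.

H_0 = Z^3,  H_1 = Z,  H_2 = 0.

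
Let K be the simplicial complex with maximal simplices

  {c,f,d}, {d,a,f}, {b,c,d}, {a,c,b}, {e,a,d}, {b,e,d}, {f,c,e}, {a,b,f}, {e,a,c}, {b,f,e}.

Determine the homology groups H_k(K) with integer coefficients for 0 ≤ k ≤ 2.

H_0 ≅ Z,  H_1 ≅ Z/2,  H_2 = 0.

Take the total order a < b < c < d < e < f on the vertex set. Then K (dimension 2) consists of the simplices:

  0-simplices (6): a, b, c, d, e, f
  1-simplices (15): ab, ac, ad, ae, af, bc, bd, be, bf, cd, ce, cf, de, df, ef
  2-simplices (10): abc, abf, ace, ade, adf, bcd, bde, bef, cdf, cef

Hence C_0 ≅ Z^6, C_1 ≅ Z^15, C_2 ≅ Z^10.

∂_1: C_1 → C_0 is given by ∂[p,q] = [q] − [p]. For instance
  ∂cd = d − c.
The 6×15 boundary matrix has rank 5 and Smith normal form diag(1,1,1,1,1).

Boundary ∂_2: C_2 → C_1 sends each 2-simplex [p,q,r] to [q,r] − [p,r] + [p,q]. For instance
  ∂abc = bc − ac + ab,
  ∂bef = ef − bf + be.
This gives a 15×10 integer matrix of rank 10; reducing to Smith normal form yields diagonal entries (1,1,1,1,1,1,1,1,1,2).

Now H_k = ker ∂_k / im ∂_{k+1}, so:

  H_0: rank C_0 − rank ∂_1 = 6 − 5 = 1, and the invariant factors of ∂_1 are all 1, so H_0 ≅ Z.
  H_1: rank ker ∂_1 − rank ∂_2 = (15 − 5) − 10 = 0, and ∂_2 has invariant factor 2 > 1, so H_1 ≅ Z/2.
  H_2: rank ker ∂_2 − rank ∂_3 = (10 − 10) − 0 = 0, and there is no ∂_3, so H_2 ≅ 0.

As a check, the Euler characteristic is 6 − 15 + 10 = 1, which agrees with 1 − 0 + 0 = 1.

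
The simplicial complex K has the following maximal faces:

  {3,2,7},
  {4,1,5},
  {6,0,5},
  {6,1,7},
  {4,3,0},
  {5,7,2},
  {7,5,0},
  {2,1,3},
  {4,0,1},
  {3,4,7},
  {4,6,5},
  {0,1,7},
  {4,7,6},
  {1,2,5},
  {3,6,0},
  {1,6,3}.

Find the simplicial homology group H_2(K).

H_2 ≅ Z.

Order the vertices as 0 < 1 < 2 < 3 < 4 < 5 < 6 < 7. Listing each simplex with vertices in this order, K has dimension 2 with simplices:

  0-simplices (8): [0], [1], [2], [3], [4], [5], [6], [7]
  1-simplices (24): (24 of them)
  2-simplices (16): [0,1,4], [0,1,7], [0,3,4], [0,3,6], [0,5,6], [0,5,7], [1,2,3], [1,2,5], [1,3,6], [1,4,5], [1,6,7], [2,3,7], [2,5,7], [3,4,7], [4,5,6], [4,6,7]

Hence C_0 ≅ Z^8, C_1 ≅ Z^24, C_2 ≅ Z^16.

Boundary ∂_1: C_1 → C_0 sends each edge [p,q] (with p < q) to q − p. For instance
  ∂[1,4] = [4] − [1].
The 8×24 boundary matrix has rank 7 and Smith normal form diag(1,1,1,1,1,1,1).

∂_2: C_2 → C_1 sends each 2-simplex [p,q,r] to [q,r] − [p,r] + [p,q]. For instance
  ∂[4,5,6] = [5,6] − [4,6] + [4,5],
  ∂[0,1,4] = [1,4] − [0,4] + [0,1].
This gives a 24×16 integer matrix of rank 15; reducing to Smith normal form yields diagonal entries (1,1,1,1,1,1,1,1,1,1,1,1,1,1,1).

Reading off H_k = ker ∂_k / im ∂_{k+1}:

  H_2: rank ker ∂_2 − rank ∂_3 = (16 − 15) − 0 = 1, and there is no ∂_3, so H_2 = Z.

(K is a triangulation of the torus T^2.)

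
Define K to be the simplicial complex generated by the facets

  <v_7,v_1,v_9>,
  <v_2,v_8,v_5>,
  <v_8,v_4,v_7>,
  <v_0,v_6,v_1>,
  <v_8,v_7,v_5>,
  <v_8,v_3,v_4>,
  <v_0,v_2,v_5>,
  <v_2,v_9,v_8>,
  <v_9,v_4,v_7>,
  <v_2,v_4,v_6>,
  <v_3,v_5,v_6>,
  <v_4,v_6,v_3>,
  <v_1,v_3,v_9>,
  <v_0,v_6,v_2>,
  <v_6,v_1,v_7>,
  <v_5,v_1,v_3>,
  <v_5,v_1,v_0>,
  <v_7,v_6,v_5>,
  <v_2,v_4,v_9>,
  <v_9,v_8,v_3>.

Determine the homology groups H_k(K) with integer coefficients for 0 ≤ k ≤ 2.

Order the vertices as v_0 < v_1 < v_2 < v_3 < v_4 < v_5 < v_6 < v_7 < v_8 < v_9. Listing each simplex with vertices in this order, K has dimension 2 with simplices:

  0-simplices (10): [v_0], [v_1], [v_2], [v_3], [v_4], [v_5], [v_6], [v_7], [v_8], [v_9]
  1-simplices (30): (30 of them)
  2-simplices (20): (20 of them)

Hence C_0 ≅ Z^10, C_1 ≅ Z^30, C_2 ≅ Z^20.

The boundary map ∂_1: C_1 → C_0 is given by ∂[p,q] = [q] − [p].
The 10×30 boundary matrix has rank 9 and Smith normal form diag(1,1,1,1,1,1,1,1,1).

Boundary ∂_2: C_2 → C_1 sends each 2-simplex [p,q,r] to [q,r] − [p,r] + [p,q]. For instance
  ∂[v_3,v_4,v_6] = [v_4,v_6] − [v_3,v_6] + [v_3,v_4],
  ∂[v_1,v_3,v_9] = [v_3,v_9] − [v_1,v_9] + [v_1,v_3].
As a 30×20 matrix over Z this has rank 20, with invariant factors (1,1,1,1,1,1,1,1,1,1,1,1,1,1,1,1,1,1,1,2).

Now H_k = ker ∂_k / im ∂_{k+1}, so:

  H_0: rank C_0 − rank ∂_1 = 10 − 9 = 1, and the invariant factors of ∂_1 are all 1, so H_0 ≅ Z.
  H_1: rank ker ∂_1 − rank ∂_2 = (30 − 9) − 20 = 1, and ∂_2 has invariant factor 2 > 1, so H_1 ≅ Z ⊕ Z/2.
  H_2: rank ker ∂_2 − rank ∂_3 = (20 − 20) − 0 = 0, and there is no ∂_3, so H_2 ≅ 0.

As a check, the Euler characteristic is 10 − 30 + 20 = 0, which agrees with 1 − 1 + 0 = 0.

H_0 = Z,  H_1 = Z ⊕ Z/2,  H_2 = 0.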